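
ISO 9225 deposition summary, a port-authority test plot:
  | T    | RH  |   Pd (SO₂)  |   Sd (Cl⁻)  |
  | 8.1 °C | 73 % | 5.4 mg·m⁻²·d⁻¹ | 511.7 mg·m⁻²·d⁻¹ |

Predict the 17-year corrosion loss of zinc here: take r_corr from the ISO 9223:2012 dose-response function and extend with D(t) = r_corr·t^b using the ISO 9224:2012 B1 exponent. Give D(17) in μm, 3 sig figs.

zinc: temperature factor f = +0.038·(-1.9) = -0.0722
  sulphur-dioxide contribution → 0.7242 μm/a
  chloride contribution → 2.187 μm/a
  ⇒ r_corr(zinc) = 2.911 μm/a
Power-law: D(17) = r_corr · 17^0.813
  D(17) = 2.911 × 17^0.813 = 2.911 × 10.01 = 29.13 μm

D(17) = 29.1 μm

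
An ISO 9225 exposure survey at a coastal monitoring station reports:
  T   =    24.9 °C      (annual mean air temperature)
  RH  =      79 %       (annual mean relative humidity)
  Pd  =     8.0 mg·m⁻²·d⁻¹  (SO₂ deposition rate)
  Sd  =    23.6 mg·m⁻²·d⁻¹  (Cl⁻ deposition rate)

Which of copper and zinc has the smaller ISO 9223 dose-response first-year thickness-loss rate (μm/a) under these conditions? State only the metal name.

copper: T>10 °C ⇒ hinge -0.080·(24.9−10) = -1.1920
  Pd branch = 0.0053·Pd^0.26·e^(0.059·RH+f) = 0.2922 μm/a
  Cl⁻ term: 0.01025·23.6^0.27·exp(0.036·79+0.049·24.9) = 1.401
  sum: 0.2922 + 1.401 → r_corr = 1.693 μm/a
zinc: temperature factor f = -0.071·(14.9) = -1.0579
  SO₂ term: 0.0129·8.0^0.44·exp(0.046·79-1.0579) = 0.4234
  Cl⁻ term: 0.0175·23.6^0.57·exp(0.008·79+0.085·24.9) = 1.657
  r_corr = 0.4234 + 1.657 = 2.08 μm/a
Ordering by μm/a: zinc (2.08) > copper (1.69)

copper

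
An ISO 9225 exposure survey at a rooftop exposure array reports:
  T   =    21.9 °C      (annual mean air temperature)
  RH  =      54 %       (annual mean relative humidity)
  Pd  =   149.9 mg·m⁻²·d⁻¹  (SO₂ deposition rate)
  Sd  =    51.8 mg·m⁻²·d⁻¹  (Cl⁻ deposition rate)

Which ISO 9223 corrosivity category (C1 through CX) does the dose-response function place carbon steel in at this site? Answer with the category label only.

C4

carbon steel: temperature factor f = -0.054·(11.9) = -0.6426
  SO₂ term: 1.77·149.9^0.52·exp(0.02·54-0.6426) = 37.1
  Cl⁻ term: 0.102·51.8^0.62·exp(0.033·54+0.04·21.9) = 16.82
  r_corr = 37.1 + 16.82 = 53.92 μm/a
Category bounds: 50…80 μm/a bracket r_corr ⇒ C4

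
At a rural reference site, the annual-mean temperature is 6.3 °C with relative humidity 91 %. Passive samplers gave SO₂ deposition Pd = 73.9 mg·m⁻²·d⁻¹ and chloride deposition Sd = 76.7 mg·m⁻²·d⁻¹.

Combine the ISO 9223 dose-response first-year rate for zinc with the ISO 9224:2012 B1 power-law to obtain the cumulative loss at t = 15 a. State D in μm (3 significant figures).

D(15) = 50.9 μm

zinc: T≤10 °C ⇒ hinge +0.038·(6.3−10) = -0.1406
  sulphur-dioxide contribution → 4.894 μm/a
  chloride contribution → 0.7347 μm/a
  total first-year rate 5.629 μm/a
Long-term exponent b (ISO 9224 Table 2, B1) = 0.813
  D(15) = 5.629 × 15^0.813 = 5.629 × 9.04 = 50.89 μm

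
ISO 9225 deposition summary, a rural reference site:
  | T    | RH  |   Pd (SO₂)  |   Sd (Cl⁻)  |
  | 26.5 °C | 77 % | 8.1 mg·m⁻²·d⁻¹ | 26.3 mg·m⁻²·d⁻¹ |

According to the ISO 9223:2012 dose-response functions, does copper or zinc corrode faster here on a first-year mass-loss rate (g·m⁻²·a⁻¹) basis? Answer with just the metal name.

copper: temperature factor f = -0.080·(16.5) = -1.3200
  Pd branch = 0.0053·Pd^0.26·e^(0.059·RH+f) = 0.2292 μm/a
  Sd branch = 0.01025·Sd^0.27·e^(0.036·RH+0.049·T) = 1.452 μm/a
  sum: 0.2292 + 1.452 → r_corr = 1.681 μm/a
  mass loss = 1.681 μm/a × 8.96 g/cm³ = 15.06 g·m⁻²·a⁻¹
zinc: T>10 °C ⇒ hinge -0.071·(26.5−10) = -1.1715
  SO₂ term: 0.0129·8.1^0.44·exp(0.046·77-1.1715) = 0.3466
  Cl⁻ term: 0.0175·26.3^0.57·exp(0.008·77+0.085·26.5) = 1.987
  r_corr = 0.3466 + 1.987 = 2.334 μm/a
  mass loss = 2.334 μm/a × 7.14 g/cm³ = 16.66 g·m⁻²·a⁻¹
Ordering by g·m⁻²·a⁻¹: zinc (16.7) > copper (15.1)

zinc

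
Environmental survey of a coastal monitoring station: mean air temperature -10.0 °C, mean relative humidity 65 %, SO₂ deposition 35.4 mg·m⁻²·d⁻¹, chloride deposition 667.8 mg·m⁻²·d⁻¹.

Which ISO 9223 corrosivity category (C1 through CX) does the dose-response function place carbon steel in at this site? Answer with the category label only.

C3

carbon steel: f(T) = +0.150·(T−10) [T≤10 °C] = -3.0000
  Pd branch = 1.77·Pd^0.52·e^(0.02·RH+f) = 2.066 μm/a
  Cl⁻ term: 0.102·667.8^0.62·exp(0.033·65+0.04·-10.0) = 32.94
  sum: 2.066 + 32.94 → r_corr = 35.01 μm/a
Category bounds: 25…50 μm/a bracket r_corr ⇒ C3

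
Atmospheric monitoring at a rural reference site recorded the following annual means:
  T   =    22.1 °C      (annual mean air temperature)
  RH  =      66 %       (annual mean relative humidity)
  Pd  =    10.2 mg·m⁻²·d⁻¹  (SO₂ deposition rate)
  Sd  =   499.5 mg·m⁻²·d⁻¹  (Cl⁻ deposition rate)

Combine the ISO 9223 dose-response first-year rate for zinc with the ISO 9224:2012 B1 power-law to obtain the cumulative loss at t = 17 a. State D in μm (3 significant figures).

D(17) = 70.3 μm

zinc: temperature factor f = -0.071·(12.1) = -0.8591
  sulphur-dioxide contribution → 0.3161 μm/a
  chloride contribution → 6.704 μm/a
  total first-year rate 7.02 μm/a
Long-term exponent b (ISO 9224 Table 2, B1) = 0.813
  D(17) = 7.02 × 17^0.813 = 7.02 × 10.01 = 70.26 μm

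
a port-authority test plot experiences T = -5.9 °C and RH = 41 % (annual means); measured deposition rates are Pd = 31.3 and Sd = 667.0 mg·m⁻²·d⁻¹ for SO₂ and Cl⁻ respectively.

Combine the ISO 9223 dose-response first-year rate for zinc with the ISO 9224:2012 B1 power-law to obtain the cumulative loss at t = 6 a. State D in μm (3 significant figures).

zinc: T≤10 °C ⇒ hinge +0.038·(-5.9−10) = -0.6042
  SO₂ term: 0.0129·31.3^0.44·exp(0.046·41-0.6042) = 0.2115
  Sd branch = 0.0175·Sd^0.57·e^(0.008·RH+0.085·T) = 0.599 μm/a
  sum: 0.2115 + 0.599 → r_corr = 0.8105 μm/a
Long-term exponent b (ISO 9224 Table 2, B1) = 0.813
  D(6) = 0.8105 × 6^0.813 = 0.8105 × 4.292 = 3.479 μm

D(6) = 3.48 μm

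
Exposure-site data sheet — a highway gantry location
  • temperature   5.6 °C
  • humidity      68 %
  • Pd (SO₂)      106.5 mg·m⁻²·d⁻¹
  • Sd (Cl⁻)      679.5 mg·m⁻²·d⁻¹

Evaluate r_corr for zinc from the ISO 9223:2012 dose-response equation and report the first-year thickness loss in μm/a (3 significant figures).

r_corr = 3.94 μm/a

zinc: T≤10 °C ⇒ hinge +0.038·(5.6−10) = -0.1672
  SO₂ term: 0.0129·106.5^0.44·exp(0.046·68-0.1672) = 1.943
  Cl⁻ term: 0.0175·679.5^0.57·exp(0.008·68+0.085·5.6) = 1.997
  sum: 1.943 + 1.997 → r_corr = 3.94 μm/a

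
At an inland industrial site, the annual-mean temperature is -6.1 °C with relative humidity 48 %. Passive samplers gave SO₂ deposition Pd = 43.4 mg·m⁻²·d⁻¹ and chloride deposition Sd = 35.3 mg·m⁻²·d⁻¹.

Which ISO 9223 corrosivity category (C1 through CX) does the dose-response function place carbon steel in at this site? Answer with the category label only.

C2

carbon steel: f(T) = +0.150·(T−10) [T≤10 °C] = -2.4150
  Pd branch = 1.77·Pd^0.52·e^(0.02·RH+f) = 2.935 μm/a
  Cl⁻ term: 0.102·35.3^0.62·exp(0.033·48+0.04·-6.1) = 3.55
  sum: 2.935 + 3.55 → r_corr = 6.484 μm/a
6.48 μm/a falls in (1.3, 25] for carbon steel → category C2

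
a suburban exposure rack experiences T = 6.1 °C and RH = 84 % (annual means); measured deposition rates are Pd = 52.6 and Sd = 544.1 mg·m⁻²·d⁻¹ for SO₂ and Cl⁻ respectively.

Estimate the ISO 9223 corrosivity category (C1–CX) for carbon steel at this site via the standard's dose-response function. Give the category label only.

C5

carbon steel: T≤10 °C ⇒ hinge +0.150·(6.1−10) = -0.5850
  Pd branch = 1.77·Pd^0.52·e^(0.02·RH+f) = 41.54 μm/a
  Cl⁻ term: 0.102·544.1^0.62·exp(0.033·84+0.04·6.1) = 103.4
  sum: 41.54 + 103.4 → r_corr = 144.9 μm/a
145 μm/a falls in (80, 200] for carbon steel → category C5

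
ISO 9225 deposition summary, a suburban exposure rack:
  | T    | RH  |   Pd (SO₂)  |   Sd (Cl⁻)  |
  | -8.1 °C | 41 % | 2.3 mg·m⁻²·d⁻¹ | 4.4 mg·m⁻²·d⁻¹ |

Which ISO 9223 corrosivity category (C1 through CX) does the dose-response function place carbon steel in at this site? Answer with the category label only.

C1

carbon steel: T≤10 °C ⇒ hinge +0.150·(-8.1−10) = -2.7150
  sulphur-dioxide contribution → 0.4103 μm/a
  chloride contribution → 0.7152 μm/a
  ⇒ r_corr(carbon steel) = 1.125 μm/a
ISO 9223 Table 2 (carbon steel): 0 < 1.13 ≤ 1.3 μm/a ⇒ C1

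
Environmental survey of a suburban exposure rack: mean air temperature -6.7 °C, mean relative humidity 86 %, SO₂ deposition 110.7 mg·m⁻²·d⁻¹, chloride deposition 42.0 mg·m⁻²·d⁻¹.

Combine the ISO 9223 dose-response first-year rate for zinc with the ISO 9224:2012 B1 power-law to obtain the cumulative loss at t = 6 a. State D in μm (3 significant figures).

zinc: temperature factor f = +0.038·(-16.7) = -0.6346
  SO₂ term: 0.0129·110.7^0.44·exp(0.046·86-0.6346) = 2.835
  Cl⁻ term: 0.0175·42.0^0.57·exp(0.008·86+0.085·-6.7) = 0.1659
  sum: 2.835 + 0.1659 → r_corr = 3 μm/a
Power-law: D(6) = r_corr · 6^0.813
  D(6) = 3 × 6^0.813 = 3 × 4.292 = 12.88 μm

D(6) = 12.9 μm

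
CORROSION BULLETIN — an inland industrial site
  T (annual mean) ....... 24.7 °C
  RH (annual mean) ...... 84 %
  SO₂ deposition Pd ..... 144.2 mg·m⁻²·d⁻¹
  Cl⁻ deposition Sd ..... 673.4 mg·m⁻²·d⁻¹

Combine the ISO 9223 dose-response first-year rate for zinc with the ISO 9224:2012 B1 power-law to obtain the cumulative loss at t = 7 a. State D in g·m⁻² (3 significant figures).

zinc: T>10 °C ⇒ hinge -0.071·(24.7−10) = -1.0437
  SO₂ term: 0.0129·144.2^0.44·exp(0.046·84-1.0437) = 1.929
  Sd branch = 0.0175·Sd^0.57·e^(0.008·RH+0.085·T) = 11.45 μm/a
  sum: 1.929 + 11.45 → r_corr = 13.38 μm/a
Power-law: D(7) = r_corr · 7^0.813
  D(7) = 13.38 × 7^0.813 = 13.38 × 4.865 = 65.09 μm
  Mass loss = 65.09 μm × 7.14 g/cm³ = 464.7 g·m⁻²

D(7) = 465 g·m⁻²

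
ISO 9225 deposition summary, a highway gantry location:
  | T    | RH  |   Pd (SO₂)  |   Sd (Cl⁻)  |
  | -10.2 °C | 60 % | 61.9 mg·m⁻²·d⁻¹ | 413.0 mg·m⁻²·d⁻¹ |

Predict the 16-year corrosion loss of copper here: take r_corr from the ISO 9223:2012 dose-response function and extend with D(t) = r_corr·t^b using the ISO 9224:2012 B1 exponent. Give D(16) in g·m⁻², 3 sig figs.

D(16) = 18.0 g·m⁻²

copper: f(T) = +0.126·(T−10) [T≤10 °C] = -2.5452
  SO₂ term: 0.0053·61.9^0.26·exp(0.059·60-2.5452) = 0.04189
  Cl⁻ term: 0.01025·413.0^0.27·exp(0.036·60+0.049·-10.2) = 0.2742
  sum: 0.04189 + 0.2742 → r_corr = 0.3161 μm/a
Power-law: D(16) = r_corr · 16^0.667
  D(16) = 0.3161 × 16^0.667 = 0.3161 × 6.355 = 2.009 μm
  Mass loss = 2.009 μm × 8.96 g/cm³ = 18 g·m⁻²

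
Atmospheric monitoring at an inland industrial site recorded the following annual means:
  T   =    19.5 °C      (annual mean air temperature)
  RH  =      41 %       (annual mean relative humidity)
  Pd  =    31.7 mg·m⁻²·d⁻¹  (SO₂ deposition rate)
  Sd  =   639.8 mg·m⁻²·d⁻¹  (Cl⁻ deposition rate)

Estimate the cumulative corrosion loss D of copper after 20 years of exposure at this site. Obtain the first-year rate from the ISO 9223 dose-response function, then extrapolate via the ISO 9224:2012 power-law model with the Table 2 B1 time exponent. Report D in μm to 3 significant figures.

D(20) = 5.43 μm

copper: f(T) = -0.080·(T−10) [T>10 °C] = -0.7600
  SO₂ term: 0.0053·31.7^0.26·exp(0.059·41-0.7600) = 0.0684
  Sd branch = 0.01025·Sd^0.27·e^(0.036·RH+0.049·T) = 0.6673 μm/a
  sum: 0.0684 + 0.6673 → r_corr = 0.7357 μm/a
Long-term exponent b (ISO 9224 Table 2, B1) = 0.667
  D(20) = 0.7357 × 20^0.667 = 0.7357 × 7.375 = 5.426 μm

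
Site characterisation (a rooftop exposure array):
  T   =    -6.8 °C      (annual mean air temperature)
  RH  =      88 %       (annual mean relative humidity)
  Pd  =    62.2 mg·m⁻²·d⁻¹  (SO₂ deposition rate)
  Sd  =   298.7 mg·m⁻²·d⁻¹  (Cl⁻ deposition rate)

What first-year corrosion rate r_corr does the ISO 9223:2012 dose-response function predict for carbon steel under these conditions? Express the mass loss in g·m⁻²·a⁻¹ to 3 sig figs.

carbon steel: temperature factor f = +0.150·(-16.8) = -2.5200
  sulphur-dioxide contribution → 7.091 μm/a
  chloride contribution → 48.56 μm/a
  total first-year rate 55.65 μm/a
Convert to mass loss: 55.65 μm/a × 7.85 g/cm³ = 436.9 g·m⁻²·a⁻¹

r_corr = 437 g·m⁻²·a⁻¹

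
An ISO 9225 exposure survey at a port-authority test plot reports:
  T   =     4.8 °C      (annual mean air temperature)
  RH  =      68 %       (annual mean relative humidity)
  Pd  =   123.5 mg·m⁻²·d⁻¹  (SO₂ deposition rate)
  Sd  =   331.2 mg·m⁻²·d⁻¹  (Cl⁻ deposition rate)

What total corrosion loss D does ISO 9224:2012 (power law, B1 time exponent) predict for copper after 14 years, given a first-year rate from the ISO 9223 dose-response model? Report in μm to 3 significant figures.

copper: f(T) = +0.126·(T−10) [T≤10 °C] = -0.6552
  Pd branch = 0.0053·Pd^0.26·e^(0.059·RH+f) = 0.532 μm/a
  Sd branch = 0.01025·Sd^0.27·e^(0.036·RH+0.049·T) = 0.7185 μm/a
  sum: 0.532 + 0.7185 → r_corr = 1.251 μm/a
Long-term exponent b (ISO 9224 Table 2, B1) = 0.667
  D(14) = 1.251 × 14^0.667 = 1.251 × 5.814 = 7.271 μm

D(14) = 7.27 μm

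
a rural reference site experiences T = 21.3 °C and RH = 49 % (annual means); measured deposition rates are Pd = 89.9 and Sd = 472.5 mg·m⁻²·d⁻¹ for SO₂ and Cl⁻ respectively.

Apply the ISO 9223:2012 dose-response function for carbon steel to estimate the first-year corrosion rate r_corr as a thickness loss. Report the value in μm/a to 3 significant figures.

carbon steel: f(T) = -0.054·(T−10) [T>10 °C] = -0.6102
  SO₂ term: 1.77·89.9^0.52·exp(0.02·49-0.6102) = 26.58
  Sd branch = 0.102·Sd^0.62·e^(0.033·RH+0.04·T) = 54.83 μm/a
  r_corr = 26.58 + 54.83 = 81.41 μm/a

r_corr = 81.4 μm/a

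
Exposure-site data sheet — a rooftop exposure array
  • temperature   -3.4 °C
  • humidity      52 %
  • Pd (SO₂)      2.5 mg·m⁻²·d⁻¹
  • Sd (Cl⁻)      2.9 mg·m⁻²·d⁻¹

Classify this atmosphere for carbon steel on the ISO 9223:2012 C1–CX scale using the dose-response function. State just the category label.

C2

carbon steel: f(T) = +0.150·(T−10) [T≤10 °C] = -2.0100
  sulphur-dioxide contribution → 1.081 μm/a
  chloride contribution → 0.9582 μm/a
  ⇒ r_corr(carbon steel) = 2.039 μm/a
2.04 μm/a falls in (1.3, 25] for carbon steel → category C2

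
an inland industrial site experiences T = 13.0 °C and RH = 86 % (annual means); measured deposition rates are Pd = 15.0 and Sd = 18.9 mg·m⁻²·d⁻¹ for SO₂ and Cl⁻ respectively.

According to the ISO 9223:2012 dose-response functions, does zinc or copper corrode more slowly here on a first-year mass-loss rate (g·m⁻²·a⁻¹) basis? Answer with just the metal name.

zinc

zinc: T>10 °C ⇒ hinge -0.071·(13.0−10) = -0.2130
  Pd branch = 0.0129·Pd^0.44·e^(0.046·RH+f) = 1.793 μm/a
  Cl⁻ term: 0.0175·18.9^0.57·exp(0.008·86+0.085·13.0) = 0.5615
  sum: 1.793 + 0.5615 → r_corr = 2.355 μm/a
  mass loss = 2.355 μm/a × 7.14 g/cm³ = 16.81 g·m⁻²·a⁻¹
copper: temperature factor f = -0.080·(3.0) = -0.2400
  SO₂ term: 0.0053·15.0^0.26·exp(0.059·86-0.2400) = 1.347
  Sd branch = 0.01025·Sd^0.27·e^(0.036·RH+0.049·T) = 0.9475 μm/a
  sum: 1.347 + 0.9475 → r_corr = 2.295 μm/a
  mass loss = 2.295 μm/a × 8.96 g/cm³ = 20.56 g·m⁻²·a⁻¹
Ordering by g·m⁻²·a⁻¹: copper (20.6) > zinc (16.8)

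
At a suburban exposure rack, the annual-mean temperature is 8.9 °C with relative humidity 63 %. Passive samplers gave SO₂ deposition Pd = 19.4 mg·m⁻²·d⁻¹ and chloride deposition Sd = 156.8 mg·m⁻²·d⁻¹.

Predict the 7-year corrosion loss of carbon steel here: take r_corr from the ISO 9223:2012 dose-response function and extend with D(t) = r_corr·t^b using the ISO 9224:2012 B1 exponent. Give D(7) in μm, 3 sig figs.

carbon steel: temperature factor f = +0.150·(-1.1) = -0.1650
  sulphur-dioxide contribution → 24.73 μm/a
  chloride contribution → 26.74 μm/a
  total first-year rate 51.47 μm/a
Power-law: D(7) = r_corr · 7^0.523
  D(7) = 51.47 × 7^0.523 = 51.47 × 2.767 = 142.4 μm

D(7) = 142 μm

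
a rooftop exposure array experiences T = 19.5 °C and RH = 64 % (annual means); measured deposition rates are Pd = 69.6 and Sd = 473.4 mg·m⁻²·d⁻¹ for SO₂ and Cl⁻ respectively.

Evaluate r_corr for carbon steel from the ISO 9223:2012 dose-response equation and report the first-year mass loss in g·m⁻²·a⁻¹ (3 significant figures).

r_corr = 930 g·m⁻²·a⁻¹

carbon steel: T>10 °C ⇒ hinge -0.054·(19.5−10) = -0.5130
  sulphur-dioxide contribution → 34.61 μm/a
  chloride contribution → 83.8 μm/a
  ⇒ r_corr(carbon steel) = 118.4 μm/a
Convert to mass loss: 118.4 μm/a × 7.85 g/cm³ = 929.5 g·m⁻²·a⁻¹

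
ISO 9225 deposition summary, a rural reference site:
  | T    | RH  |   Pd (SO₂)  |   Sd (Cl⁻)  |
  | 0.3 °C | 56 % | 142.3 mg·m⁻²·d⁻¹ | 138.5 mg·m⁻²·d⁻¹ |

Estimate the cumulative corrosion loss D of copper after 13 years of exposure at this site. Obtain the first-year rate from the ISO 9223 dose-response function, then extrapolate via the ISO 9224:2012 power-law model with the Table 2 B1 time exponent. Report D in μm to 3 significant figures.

D(13) = 2.49 μm

copper: T≤10 °C ⇒ hinge +0.126·(0.3−10) = -1.2222
  sulphur-dioxide contribution → 0.1542 μm/a
  chloride contribution → 0.2957 μm/a
  total first-year rate 0.4499 μm/a
ISO 9224: D(t) = r_corr · t^b with b = 0.667 (copper, B1)
  D(13) = 0.4499 × 13^0.667 = 0.4499 × 5.534 = 2.49 μm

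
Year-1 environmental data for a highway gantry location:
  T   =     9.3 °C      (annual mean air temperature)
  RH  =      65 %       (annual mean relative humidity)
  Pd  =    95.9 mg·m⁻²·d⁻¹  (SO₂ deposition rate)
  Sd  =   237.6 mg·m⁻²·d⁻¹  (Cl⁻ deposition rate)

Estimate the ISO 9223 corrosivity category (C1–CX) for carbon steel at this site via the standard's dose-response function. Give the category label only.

C5

carbon steel: temperature factor f = +0.150·(-0.7) = -0.1050
  SO₂ term: 1.77·95.9^0.52·exp(0.02·65-0.1050) = 62.73
  Cl⁻ term: 0.102·237.6^0.62·exp(0.033·65+0.04·9.3) = 37.56
  r_corr = 62.73 + 37.56 = 100.3 μm/a
Category bounds: 80…200 μm/a bracket r_corr ⇒ C5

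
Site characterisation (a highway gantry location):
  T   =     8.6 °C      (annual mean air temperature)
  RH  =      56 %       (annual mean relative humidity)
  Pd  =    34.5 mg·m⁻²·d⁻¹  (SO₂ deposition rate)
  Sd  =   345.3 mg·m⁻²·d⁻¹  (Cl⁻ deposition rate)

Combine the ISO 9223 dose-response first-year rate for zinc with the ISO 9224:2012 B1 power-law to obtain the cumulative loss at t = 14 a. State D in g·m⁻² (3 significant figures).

D(14) = 144 g·m⁻²

zinc: temperature factor f = +0.038·(-1.4) = -0.0532
  Pd branch = 0.0129·Pd^0.44·e^(0.046·RH+f) = 0.7636 μm/a
  Sd branch = 0.0175·Sd^0.57·e^(0.008·RH+0.085·T) = 1.592 μm/a
  r_corr = 0.7636 + 1.592 = 2.355 μm/a
Long-term exponent b (ISO 9224 Table 2, B1) = 0.813
  D(14) = 2.355 × 14^0.813 = 2.355 × 8.547 = 20.13 μm
  Mass loss = 20.13 μm × 7.14 g/cm³ = 143.7 g·m⁻²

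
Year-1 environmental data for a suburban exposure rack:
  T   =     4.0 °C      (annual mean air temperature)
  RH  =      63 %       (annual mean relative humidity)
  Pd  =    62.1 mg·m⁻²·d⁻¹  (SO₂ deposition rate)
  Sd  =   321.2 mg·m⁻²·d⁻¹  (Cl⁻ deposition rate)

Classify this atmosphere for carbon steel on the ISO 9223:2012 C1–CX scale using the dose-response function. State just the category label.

carbon steel: T≤10 °C ⇒ hinge +0.150·(4.0−10) = -0.9000
  sulphur-dioxide contribution → 21.71 μm/a
  chloride contribution → 34.29 μm/a
  total first-year rate 56 μm/a
Category bounds: 50…80 μm/a bracket r_corr ⇒ C4

C4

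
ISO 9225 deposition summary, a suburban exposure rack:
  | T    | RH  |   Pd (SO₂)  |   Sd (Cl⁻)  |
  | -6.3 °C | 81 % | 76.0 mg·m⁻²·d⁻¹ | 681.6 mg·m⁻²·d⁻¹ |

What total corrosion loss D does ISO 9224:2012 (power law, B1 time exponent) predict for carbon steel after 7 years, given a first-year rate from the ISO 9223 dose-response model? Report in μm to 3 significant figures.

D(7) = 202 μm

carbon steel: f(T) = +0.150·(T−10) [T≤10 °C] = -2.4450
  SO₂ term: 1.77·76.0^0.52·exp(0.02·81-2.4450) = 7.374
  Cl⁻ term: 0.102·681.6^0.62·exp(0.033·81+0.04·-6.3) = 65.59
  sum: 7.374 + 65.59 → r_corr = 72.96 μm/a
Long-term exponent b (ISO 9224 Table 2, B1) = 0.523
  D(7) = 72.96 × 7^0.523 = 72.96 × 2.767 = 201.9 μm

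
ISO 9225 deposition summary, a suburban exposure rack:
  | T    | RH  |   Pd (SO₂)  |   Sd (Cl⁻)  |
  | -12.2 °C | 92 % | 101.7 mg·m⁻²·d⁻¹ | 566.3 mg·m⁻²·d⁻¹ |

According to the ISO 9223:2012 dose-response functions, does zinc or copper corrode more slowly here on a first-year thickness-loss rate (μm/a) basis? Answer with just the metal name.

zinc: temperature factor f = +0.038·(-22.2) = -0.8436
  Pd branch = 0.0129·Pd^0.44·e^(0.046·RH+f) = 2.92 μm/a
  Sd branch = 0.0175·Sd^0.57·e^(0.008·RH+0.085·T) = 0.4803 μm/a
  sum: 2.92 + 0.4803 → r_corr = 3.4 μm/a
copper: T≤10 °C ⇒ hinge +0.126·(-12.2−10) = -2.7972
  Pd branch = 0.0053·Pd^0.26·e^(0.059·RH+f) = 0.2447 μm/a
  Cl⁻ term: 0.01025·566.3^0.27·exp(0.036·92+0.049·-12.2) = 0.8567
  sum: 0.2447 + 0.8567 → r_corr = 1.101 μm/a
Ordering by μm/a: zinc (3.4) > copper (1.1)

copper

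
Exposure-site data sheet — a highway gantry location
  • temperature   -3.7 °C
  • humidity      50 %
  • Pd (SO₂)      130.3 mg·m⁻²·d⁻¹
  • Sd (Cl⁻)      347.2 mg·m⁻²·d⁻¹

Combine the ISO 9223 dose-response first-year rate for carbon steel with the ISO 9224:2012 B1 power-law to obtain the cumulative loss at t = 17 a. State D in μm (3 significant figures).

D(17) = 110 μm

carbon steel: f(T) = +0.150·(T−10) [T≤10 °C] = -2.0550
  Pd branch = 1.77·Pd^0.52·e^(0.02·RH+f) = 7.755 μm/a
  Cl⁻ term: 0.102·347.2^0.62·exp(0.033·50+0.04·-3.7) = 17.22
  r_corr = 7.755 + 17.22 = 24.98 μm/a
Long-term exponent b (ISO 9224 Table 2, B1) = 0.523
  D(17) = 24.98 × 17^0.523 = 24.98 × 4.401 = 109.9 μm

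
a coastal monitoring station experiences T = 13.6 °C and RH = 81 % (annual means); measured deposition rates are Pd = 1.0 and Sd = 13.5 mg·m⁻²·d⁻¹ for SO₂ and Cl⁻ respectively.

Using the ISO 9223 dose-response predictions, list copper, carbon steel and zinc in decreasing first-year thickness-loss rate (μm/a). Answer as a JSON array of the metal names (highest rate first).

["carbon steel", "copper", "zinc"]

copper: temperature factor f = -0.080·(3.6) = -0.2880
  SO₂ term: 0.0053·1.0^0.26·exp(0.059·81-0.2880) = 0.4728
  Cl⁻ term: 0.01025·13.5^0.27·exp(0.036·81+0.049·13.6) = 0.7443
  r_corr = 0.4728 + 0.7443 = 1.217 μm/a
carbon steel: temperature factor f = -0.054·(3.6) = -0.1944
  Pd branch = 1.77·Pd^0.52·e^(0.02·RH+f) = 7.364 μm/a
  Sd branch = 0.102·Sd^0.62·e^(0.033·RH+0.04·T) = 12.78 μm/a
  sum: 7.364 + 12.78 → r_corr = 20.14 μm/a
zinc: T>10 °C ⇒ hinge -0.071·(13.6−10) = -0.2556
  SO₂ term: 0.0129·1.0^0.44·exp(0.046·81-0.2556) = 0.4147
  Sd branch = 0.0175·Sd^0.57·e^(0.008·RH+0.085·T) = 0.4686 μm/a
  sum: 0.4147 + 0.4686 → r_corr = 0.8833 μm/a
Ordering by μm/a: carbon steel (20.1) > copper (1.22) > zinc (0.883)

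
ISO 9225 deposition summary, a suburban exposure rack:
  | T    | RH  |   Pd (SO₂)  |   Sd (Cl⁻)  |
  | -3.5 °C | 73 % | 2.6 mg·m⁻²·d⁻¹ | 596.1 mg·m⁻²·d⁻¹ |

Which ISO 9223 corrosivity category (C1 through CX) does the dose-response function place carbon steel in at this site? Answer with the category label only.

carbon steel: f(T) = +0.150·(T−10) [T≤10 °C] = -2.0250
  Pd branch = 1.77·Pd^0.52·e^(0.02·RH+f) = 1.653 μm/a
  Sd branch = 0.102·Sd^0.62·e^(0.033·RH+0.04·T) = 51.85 μm/a
  sum: 1.653 + 51.85 → r_corr = 53.5 μm/a
53.5 μm/a falls in (50, 80] for carbon steel → category C4

C4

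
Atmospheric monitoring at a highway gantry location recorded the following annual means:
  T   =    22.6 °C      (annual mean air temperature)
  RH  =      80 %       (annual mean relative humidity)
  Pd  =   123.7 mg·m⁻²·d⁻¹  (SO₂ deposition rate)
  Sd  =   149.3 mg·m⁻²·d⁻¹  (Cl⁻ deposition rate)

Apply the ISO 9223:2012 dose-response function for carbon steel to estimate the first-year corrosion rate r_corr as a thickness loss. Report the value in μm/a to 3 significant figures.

carbon steel: temperature factor f = -0.054·(12.6) = -0.6804
  SO₂ term: 1.77·123.7^0.52·exp(0.02·80-0.6804) = 54.37
  Cl⁻ term: 0.102·149.3^0.62·exp(0.033·80+0.04·22.6) = 78.64
  r_corr = 54.37 + 78.64 = 133 μm/a

r_corr = 133 μm/a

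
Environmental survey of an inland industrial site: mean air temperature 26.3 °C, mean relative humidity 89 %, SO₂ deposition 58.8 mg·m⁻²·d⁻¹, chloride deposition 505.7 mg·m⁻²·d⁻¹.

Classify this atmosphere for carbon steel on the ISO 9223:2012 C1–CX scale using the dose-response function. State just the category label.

carbon steel: T>10 °C ⇒ hinge -0.054·(26.3−10) = -0.8802
  Pd branch = 1.77·Pd^0.52·e^(0.02·RH+f) = 36.21 μm/a
  Sd branch = 0.102·Sd^0.62·e^(0.033·RH+0.04·T) = 261.5 μm/a
  sum: 36.21 + 261.5 → r_corr = 297.7 μm/a
Category bounds: 200…700 μm/a bracket r_corr ⇒ CX

CX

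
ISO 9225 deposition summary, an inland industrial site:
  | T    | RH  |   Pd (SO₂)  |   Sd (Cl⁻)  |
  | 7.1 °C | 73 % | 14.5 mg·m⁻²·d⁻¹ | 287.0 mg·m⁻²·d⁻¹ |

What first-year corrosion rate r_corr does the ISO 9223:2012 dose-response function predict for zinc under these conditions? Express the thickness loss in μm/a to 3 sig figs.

r_corr = 2.52 μm/a

zinc: f(T) = +0.038·(T−10) [T≤10 °C] = -0.1102
  Pd branch = 0.0129·Pd^0.44·e^(0.046·RH+f) = 1.077 μm/a
  Sd branch = 0.0175·Sd^0.57·e^(0.008·RH+0.085·T) = 1.445 μm/a
  r_corr = 1.077 + 1.445 = 2.521 μm/a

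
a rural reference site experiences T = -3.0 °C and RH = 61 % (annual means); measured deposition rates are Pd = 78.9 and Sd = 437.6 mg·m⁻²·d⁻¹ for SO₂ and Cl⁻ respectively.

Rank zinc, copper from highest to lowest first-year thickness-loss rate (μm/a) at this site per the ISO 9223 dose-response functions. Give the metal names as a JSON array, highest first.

zinc: temperature factor f = +0.038·(-13.0) = -0.4940
  sulphur-dioxide contribution → 0.89 μm/a
  chloride contribution → 0.7074 μm/a
  ⇒ r_corr(zinc) = 1.597 μm/a
copper: f(T) = +0.126·(T−10) [T≤10 °C] = -1.6380
  sulphur-dioxide contribution → 0.1173 μm/a
  chloride contribution → 0.4109 μm/a
  total first-year rate 0.5281 μm/a
Ordering by μm/a: zinc (1.6) > copper (0.528)

["zinc", "copper"]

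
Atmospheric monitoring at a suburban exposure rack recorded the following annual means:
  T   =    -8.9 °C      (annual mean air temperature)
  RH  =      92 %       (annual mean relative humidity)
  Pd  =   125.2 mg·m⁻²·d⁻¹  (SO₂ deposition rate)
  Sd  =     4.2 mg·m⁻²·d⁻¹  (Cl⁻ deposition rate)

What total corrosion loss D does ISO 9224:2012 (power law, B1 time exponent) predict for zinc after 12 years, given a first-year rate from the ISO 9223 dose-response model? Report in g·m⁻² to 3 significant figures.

zinc: T≤10 °C ⇒ hinge +0.038·(-8.9−10) = -0.7182
  Pd branch = 0.0129·Pd^0.44·e^(0.046·RH+f) = 3.627 μm/a
  Sd branch = 0.0175·Sd^0.57·e^(0.008·RH+0.085·T) = 0.03885 μm/a
  r_corr = 3.627 + 0.03885 = 3.666 μm/a
Long-term exponent b (ISO 9224 Table 2, B1) = 0.813
  D(12) = 3.666 × 12^0.813 = 3.666 × 7.54 = 27.64 μm
  Mass loss = 27.64 μm × 7.14 g/cm³ = 197.4 g·m⁻²

D(12) = 197 g·m⁻²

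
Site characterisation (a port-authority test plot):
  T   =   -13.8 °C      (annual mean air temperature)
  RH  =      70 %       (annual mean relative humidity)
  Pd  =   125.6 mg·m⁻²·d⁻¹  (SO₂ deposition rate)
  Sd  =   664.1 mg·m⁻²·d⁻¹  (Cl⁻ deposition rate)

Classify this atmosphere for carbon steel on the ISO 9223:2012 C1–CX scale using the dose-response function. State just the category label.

carbon steel: temperature factor f = +0.150·(-23.8) = -3.5700
  sulphur-dioxide contribution → 2.495 μm/a
  chloride contribution → 33.26 μm/a
  total first-year rate 35.75 μm/a
ISO 9223 Table 2 (carbon steel): 25 < 35.8 ≤ 50 μm/a ⇒ C3

C3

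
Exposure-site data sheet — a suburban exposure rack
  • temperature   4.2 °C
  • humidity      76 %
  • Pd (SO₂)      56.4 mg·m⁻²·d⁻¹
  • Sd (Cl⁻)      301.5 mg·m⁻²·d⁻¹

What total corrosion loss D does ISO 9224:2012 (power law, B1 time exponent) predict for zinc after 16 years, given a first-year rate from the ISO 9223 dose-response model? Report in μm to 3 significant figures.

zinc: f(T) = +0.038·(T−10) [T≤10 °C] = -0.2204
  sulphur-dioxide contribution → 2.012 μm/a
  chloride contribution → 1.189 μm/a
  ⇒ r_corr(zinc) = 3.202 μm/a
Power-law: D(16) = r_corr · 16^0.813
  D(16) = 3.202 × 16^0.813 = 3.202 × 9.527 = 30.5 μm

D(16) = 30.5 μm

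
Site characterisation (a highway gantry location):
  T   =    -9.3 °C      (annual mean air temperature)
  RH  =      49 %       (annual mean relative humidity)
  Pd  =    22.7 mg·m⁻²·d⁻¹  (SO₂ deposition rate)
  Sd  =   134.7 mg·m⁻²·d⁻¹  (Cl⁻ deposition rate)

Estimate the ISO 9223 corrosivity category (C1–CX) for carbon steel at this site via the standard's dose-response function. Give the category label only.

carbon steel: f(T) = +0.150·(T−10) [T≤10 °C] = -2.8950
  SO₂ term: 1.77·22.7^0.52·exp(0.02·49-2.8950) = 1.323
  Cl⁻ term: 0.102·134.7^0.62·exp(0.033·49+0.04·-9.3) = 7.405
  sum: 1.323 + 7.405 → r_corr = 8.727 μm/a
Category bounds: 1.3…25 μm/a bracket r_corr ⇒ C2

C2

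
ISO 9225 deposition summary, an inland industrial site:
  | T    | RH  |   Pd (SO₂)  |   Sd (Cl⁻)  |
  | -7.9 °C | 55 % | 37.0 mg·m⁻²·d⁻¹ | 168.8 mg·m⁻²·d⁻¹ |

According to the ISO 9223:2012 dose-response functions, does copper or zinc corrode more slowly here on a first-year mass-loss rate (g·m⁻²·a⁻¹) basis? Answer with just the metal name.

copper

copper: T≤10 °C ⇒ hinge +0.126·(-7.9−10) = -2.2554
  Pd branch = 0.0053·Pd^0.26·e^(0.059·RH+f) = 0.03646 μm/a
  Sd branch = 0.01025·Sd^0.27·e^(0.036·RH+0.049·T) = 0.2013 μm/a
  sum: 0.03646 + 0.2013 → r_corr = 0.2378 μm/a
  mass loss = 0.2378 μm/a × 8.96 g/cm³ = 2.131 g·m⁻²·a⁻¹
zinc: T≤10 °C ⇒ hinge +0.038·(-7.9−10) = -0.6802
  SO₂ term: 0.0129·37.0^0.44·exp(0.046·55-0.6802) = 0.4018
  Sd branch = 0.0175·Sd^0.57·e^(0.008·RH+0.085·T) = 0.2583 μm/a
  r_corr = 0.4018 + 0.2583 = 0.66 μm/a
  mass loss = 0.66 μm/a × 7.14 g/cm³ = 4.713 g·m⁻²·a⁻¹
Ordering by g·m⁻²·a⁻¹: zinc (4.71) > copper (2.13)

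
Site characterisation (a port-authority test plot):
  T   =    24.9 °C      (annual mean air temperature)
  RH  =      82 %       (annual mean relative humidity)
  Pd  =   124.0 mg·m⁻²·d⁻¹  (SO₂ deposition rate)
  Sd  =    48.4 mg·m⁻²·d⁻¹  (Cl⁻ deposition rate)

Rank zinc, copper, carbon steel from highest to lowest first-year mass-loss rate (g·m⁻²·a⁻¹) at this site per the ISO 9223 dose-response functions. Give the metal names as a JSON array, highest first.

zinc: T>10 °C ⇒ hinge -0.071·(24.9−10) = -1.0579
  sulphur-dioxide contribution → 1.623 μm/a
  chloride contribution → 2.556 μm/a
  total first-year rate 4.179 μm/a
  mass loss = 4.179 μm/a × 7.14 g/cm³ = 29.84 g·m⁻²·a⁻¹
copper: temperature factor f = -0.080·(14.9) = -1.1920
  sulphur-dioxide contribution → 0.7112 μm/a
  chloride contribution → 1.895 μm/a
  ⇒ r_corr(copper) = 2.606 μm/a
  mass loss = 2.606 μm/a × 8.96 g/cm³ = 23.35 g·m⁻²·a⁻¹
carbon steel: T>10 °C ⇒ hinge -0.054·(24.9−10) = -0.8046
  sulphur-dioxide contribution → 50.05 μm/a
  chloride contribution → 45.81 μm/a
  total first-year rate 95.86 μm/a
  mass loss = 95.86 μm/a × 7.85 g/cm³ = 752.5 g·m⁻²·a⁻¹
Ordering by g·m⁻²·a⁻¹: carbon steel (752) > zinc (29.8) > copper (23.3)

["carbon steel", "zinc", "copper"]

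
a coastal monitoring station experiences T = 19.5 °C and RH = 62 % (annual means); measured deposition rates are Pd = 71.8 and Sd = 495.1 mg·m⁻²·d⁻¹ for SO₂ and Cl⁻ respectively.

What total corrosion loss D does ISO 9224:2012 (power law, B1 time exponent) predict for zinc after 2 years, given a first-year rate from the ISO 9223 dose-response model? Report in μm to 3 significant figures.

D(2) = 10.4 μm

zinc: f(T) = -0.071·(T−10) [T>10 °C] = -0.6745
  sulphur-dioxide contribution → 0.7464 μm/a
  chloride contribution → 5.179 μm/a
  total first-year rate 5.926 μm/a
ISO 9224: D(t) = r_corr · t^b with b = 0.813 (zinc, B1)
  D(2) = 5.926 × 2^0.813 = 5.926 × 1.757 = 10.41 μm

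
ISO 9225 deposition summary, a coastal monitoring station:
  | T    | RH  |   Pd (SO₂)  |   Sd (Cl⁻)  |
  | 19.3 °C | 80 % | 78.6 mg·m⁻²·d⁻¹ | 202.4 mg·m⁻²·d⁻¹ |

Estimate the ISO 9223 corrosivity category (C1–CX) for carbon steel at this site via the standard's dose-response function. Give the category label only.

carbon steel: temperature factor f = -0.054·(9.3) = -0.5022
  sulphur-dioxide contribution → 51.33 μm/a
  chloride contribution → 83.23 μm/a
  ⇒ r_corr(carbon steel) = 134.6 μm/a
135 μm/a falls in (80, 200] for carbon steel → category C5

C5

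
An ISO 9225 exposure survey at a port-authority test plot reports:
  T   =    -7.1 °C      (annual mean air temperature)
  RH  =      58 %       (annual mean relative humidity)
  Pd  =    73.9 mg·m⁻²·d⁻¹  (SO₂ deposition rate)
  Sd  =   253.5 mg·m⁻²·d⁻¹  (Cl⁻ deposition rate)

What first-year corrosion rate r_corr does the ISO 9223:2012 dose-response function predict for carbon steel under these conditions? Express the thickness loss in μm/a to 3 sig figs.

r_corr = 20.2 μm/a

carbon steel: f(T) = +0.150·(T−10) [T≤10 °C] = -2.5650
  Pd branch = 1.77·Pd^0.52·e^(0.02·RH+f) = 4.069 μm/a
  Sd branch = 0.102·Sd^0.62·e^(0.033·RH+0.04·T) = 16.11 μm/a
  sum: 4.069 + 16.11 → r_corr = 20.17 μm/a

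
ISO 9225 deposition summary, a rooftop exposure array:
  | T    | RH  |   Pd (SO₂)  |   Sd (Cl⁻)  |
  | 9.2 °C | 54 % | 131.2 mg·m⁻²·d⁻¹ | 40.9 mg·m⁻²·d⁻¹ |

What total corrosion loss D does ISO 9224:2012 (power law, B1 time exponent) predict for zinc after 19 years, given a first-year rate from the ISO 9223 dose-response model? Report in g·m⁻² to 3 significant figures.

D(19) = 139 g·m⁻²

zinc: f(T) = +0.038·(T−10) [T≤10 °C] = -0.0304
  SO₂ term: 0.0129·131.2^0.44·exp(0.046·54-0.0304) = 1.283
  Cl⁻ term: 0.0175·40.9^0.57·exp(0.008·54+0.085·9.2) = 0.4886
  r_corr = 1.283 + 0.4886 = 1.771 μm/a
Long-term exponent b (ISO 9224 Table 2, B1) = 0.813
  D(19) = 1.771 × 19^0.813 = 1.771 × 10.96 = 19.4 μm
  Mass loss = 19.4 μm × 7.14 g/cm³ = 138.5 g·m⁻²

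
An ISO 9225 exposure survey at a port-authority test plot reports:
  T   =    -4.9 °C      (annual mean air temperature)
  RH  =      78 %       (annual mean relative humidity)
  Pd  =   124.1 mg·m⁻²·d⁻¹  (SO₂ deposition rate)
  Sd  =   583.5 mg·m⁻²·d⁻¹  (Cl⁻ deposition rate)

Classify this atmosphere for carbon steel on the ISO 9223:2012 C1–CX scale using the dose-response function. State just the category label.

carbon steel: f(T) = +0.150·(T−10) [T≤10 °C] = -2.2350
  SO₂ term: 1.77·124.1^0.52·exp(0.02·78-2.2350) = 11.06
  Cl⁻ term: 0.102·583.5^0.62·exp(0.033·78+0.04·-4.9) = 57.06
  r_corr = 11.06 + 57.06 = 68.11 μm/a
Category bounds: 50…80 μm/a bracket r_corr ⇒ C4

C4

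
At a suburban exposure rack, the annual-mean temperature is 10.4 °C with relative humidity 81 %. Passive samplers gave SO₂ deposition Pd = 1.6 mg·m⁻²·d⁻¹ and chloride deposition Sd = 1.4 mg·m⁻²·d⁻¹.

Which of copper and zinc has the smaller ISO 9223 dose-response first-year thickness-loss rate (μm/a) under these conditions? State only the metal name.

zinc

copper: T>10 °C ⇒ hinge -0.080·(10.4−10) = -0.0320
  SO₂ term: 0.0053·1.6^0.26·exp(0.059·81-0.0320) = 0.6901
  Sd branch = 0.01025·Sd^0.27·e^(0.036·RH+0.049·T) = 0.3451 μm/a
  r_corr = 0.6901 + 0.3451 = 1.035 μm/a
zinc: temperature factor f = -0.071·(0.4) = -0.0284
  SO₂ term: 0.0129·1.6^0.44·exp(0.046·81-0.0284) = 0.6401
  Sd branch = 0.0175·Sd^0.57·e^(0.008·RH+0.085·T) = 0.0981 μm/a
  r_corr = 0.6401 + 0.0981 = 0.7382 μm/a
Ordering by μm/a: copper (1.04) > zinc (0.738)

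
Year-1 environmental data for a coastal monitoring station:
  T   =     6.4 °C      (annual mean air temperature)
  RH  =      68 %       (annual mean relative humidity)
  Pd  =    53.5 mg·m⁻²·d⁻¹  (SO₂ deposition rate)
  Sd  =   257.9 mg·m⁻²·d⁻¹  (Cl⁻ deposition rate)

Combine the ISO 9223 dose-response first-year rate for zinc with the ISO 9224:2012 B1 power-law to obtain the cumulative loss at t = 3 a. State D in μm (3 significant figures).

zinc: temperature factor f = +0.038·(-3.6) = -0.1368
  Pd branch = 0.0129·Pd^0.44·e^(0.046·RH+f) = 1.48 μm/a
  Sd branch = 0.0175·Sd^0.57·e^(0.008·RH+0.085·T) = 1.23 μm/a
  sum: 1.48 + 1.23 → r_corr = 2.71 μm/a
ISO 9224: D(t) = r_corr · t^b with b = 0.813 (zinc, B1)
  D(3) = 2.71 × 3^0.813 = 2.71 × 2.443 = 6.62 μm

D(3) = 6.62 μm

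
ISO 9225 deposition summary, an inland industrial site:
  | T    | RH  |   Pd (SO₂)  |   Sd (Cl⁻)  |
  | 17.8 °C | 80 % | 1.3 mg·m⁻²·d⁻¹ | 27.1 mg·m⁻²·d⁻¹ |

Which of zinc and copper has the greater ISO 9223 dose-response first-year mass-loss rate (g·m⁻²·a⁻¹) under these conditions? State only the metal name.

zinc: T>10 °C ⇒ hinge -0.071·(17.8−10) = -0.5538
  SO₂ term: 0.0129·1.3^0.44·exp(0.046·80-0.5538) = 0.3299
  Sd branch = 0.0175·Sd^0.57·e^(0.008·RH+0.085·T) = 0.9882 μm/a
  sum: 0.3299 + 0.9882 → r_corr = 1.318 μm/a
  mass loss = 1.318 μm/a × 7.14 g/cm³ = 9.412 g·m⁻²·a⁻¹
copper: T>10 °C ⇒ hinge -0.080·(17.8−10) = -0.6240
  Pd branch = 0.0053·Pd^0.26·e^(0.059·RH+f) = 0.341 μm/a
  Sd branch = 0.01025·Sd^0.27·e^(0.036·RH+0.049·T) = 1.065 μm/a
  sum: 0.341 + 1.065 → r_corr = 1.406 μm/a
  mass loss = 1.406 μm/a × 8.96 g/cm³ = 12.59 g·m⁻²·a⁻¹
Ordering by g·m⁻²·a⁻¹: copper (12.6) > zinc (9.41)

copper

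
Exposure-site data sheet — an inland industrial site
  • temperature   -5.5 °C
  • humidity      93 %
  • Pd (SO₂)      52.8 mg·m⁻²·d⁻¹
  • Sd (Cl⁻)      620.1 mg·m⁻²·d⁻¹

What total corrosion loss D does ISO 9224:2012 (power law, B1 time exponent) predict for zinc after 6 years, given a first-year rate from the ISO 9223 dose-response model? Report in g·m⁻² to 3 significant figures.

D(6) = 118 g·m⁻²

zinc: T≤10 °C ⇒ hinge +0.038·(-5.5−10) = -0.5890
  sulphur-dioxide contribution → 2.956 μm/a
  chloride contribution → 0.9012 μm/a
  total first-year rate 3.857 μm/a
Power-law: D(6) = r_corr · 6^0.813
  D(6) = 3.857 × 6^0.813 = 3.857 × 4.292 = 16.55 μm
  Mass loss = 16.55 μm × 7.14 g/cm³ = 118.2 g·m⁻²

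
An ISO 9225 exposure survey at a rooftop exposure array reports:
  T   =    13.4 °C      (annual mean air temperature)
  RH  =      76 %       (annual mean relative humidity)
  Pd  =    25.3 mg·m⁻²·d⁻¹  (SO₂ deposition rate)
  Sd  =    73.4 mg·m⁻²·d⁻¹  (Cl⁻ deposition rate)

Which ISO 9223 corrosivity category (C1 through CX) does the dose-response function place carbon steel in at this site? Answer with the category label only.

C4

carbon steel: T>10 °C ⇒ hinge -0.054·(13.4−10) = -0.1836
  sulphur-dioxide contribution → 36.14 μm/a
  chloride contribution → 30.71 μm/a
  ⇒ r_corr(carbon steel) = 66.85 μm/a
66.9 μm/a falls in (50, 80] for carbon steel → category C4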